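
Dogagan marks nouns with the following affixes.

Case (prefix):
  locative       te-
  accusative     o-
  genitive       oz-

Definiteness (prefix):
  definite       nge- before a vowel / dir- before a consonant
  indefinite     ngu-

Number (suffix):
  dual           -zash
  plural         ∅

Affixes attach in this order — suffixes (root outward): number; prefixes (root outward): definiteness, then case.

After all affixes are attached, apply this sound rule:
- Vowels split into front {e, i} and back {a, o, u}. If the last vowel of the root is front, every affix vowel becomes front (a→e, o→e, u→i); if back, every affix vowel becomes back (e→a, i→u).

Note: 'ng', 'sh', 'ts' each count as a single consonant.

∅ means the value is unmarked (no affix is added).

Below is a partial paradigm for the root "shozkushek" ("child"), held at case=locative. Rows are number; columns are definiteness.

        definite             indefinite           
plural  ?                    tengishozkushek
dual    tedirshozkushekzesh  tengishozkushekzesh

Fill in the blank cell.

Attach definiteness definite dir- (before consonant 'sh') → dirshozkushek.
number = plural: zero marking, form stays dirshozkushek.
Attach case locative te- → tedirshozkushek.
Vowel harmony: no change.

tedirshozkushek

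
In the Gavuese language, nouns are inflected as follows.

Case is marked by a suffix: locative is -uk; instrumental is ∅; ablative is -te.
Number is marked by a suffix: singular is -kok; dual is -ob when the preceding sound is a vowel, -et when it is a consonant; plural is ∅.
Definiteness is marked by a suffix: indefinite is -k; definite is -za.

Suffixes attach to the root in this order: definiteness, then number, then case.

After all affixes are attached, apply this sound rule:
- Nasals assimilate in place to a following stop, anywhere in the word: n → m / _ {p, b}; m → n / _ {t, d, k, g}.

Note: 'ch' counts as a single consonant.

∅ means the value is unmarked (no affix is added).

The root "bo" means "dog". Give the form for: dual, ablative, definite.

Attach definiteness definite -za → boza.
Attach number dual -ob (after vowel 'a') → bozaob.
Attach case ablative -te → bozaobte.
Nasal assimilation: no change.

bozaobte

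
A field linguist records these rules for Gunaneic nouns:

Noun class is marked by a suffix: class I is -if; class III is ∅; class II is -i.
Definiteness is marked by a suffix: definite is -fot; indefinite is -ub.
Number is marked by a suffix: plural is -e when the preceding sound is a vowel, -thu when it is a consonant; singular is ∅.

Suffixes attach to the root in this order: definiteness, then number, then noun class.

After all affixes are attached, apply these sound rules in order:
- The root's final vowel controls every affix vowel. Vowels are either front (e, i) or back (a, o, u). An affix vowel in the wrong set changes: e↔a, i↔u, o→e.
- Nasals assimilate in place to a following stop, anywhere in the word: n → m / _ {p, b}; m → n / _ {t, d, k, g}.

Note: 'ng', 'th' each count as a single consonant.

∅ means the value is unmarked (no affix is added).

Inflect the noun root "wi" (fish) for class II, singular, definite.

wifeti

Attach definiteness definite -fot → wifot.
number = singular: zero marking, form stays wifot.
Attach noun class class II -i → wifoti.
Apply vowel harmony: wifoti → wifeti.
Nasal assimilation: no change.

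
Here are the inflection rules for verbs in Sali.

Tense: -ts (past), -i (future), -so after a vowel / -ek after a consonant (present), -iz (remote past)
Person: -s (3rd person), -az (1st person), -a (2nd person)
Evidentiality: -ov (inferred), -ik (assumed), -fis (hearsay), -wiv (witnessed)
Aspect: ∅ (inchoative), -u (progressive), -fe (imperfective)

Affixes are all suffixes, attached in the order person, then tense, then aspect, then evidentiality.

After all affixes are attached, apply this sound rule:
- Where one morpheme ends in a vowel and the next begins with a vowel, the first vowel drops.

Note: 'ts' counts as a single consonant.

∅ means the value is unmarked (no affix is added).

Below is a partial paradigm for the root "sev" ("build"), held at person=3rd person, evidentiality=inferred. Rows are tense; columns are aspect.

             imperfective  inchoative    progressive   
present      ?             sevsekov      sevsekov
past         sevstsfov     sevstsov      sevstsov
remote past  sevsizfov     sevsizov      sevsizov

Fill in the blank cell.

Attach person 3rd person -s → sevs.
Attach tense present -ek (after consonant 's') → sevsek.
Attach aspect imperfective -fe → sevsekfe.
Attach evidentiality inferred -ov → sevsekfeov.
Apply vowel deletion: sevsekfeov → sevsekfov.

sevsekfov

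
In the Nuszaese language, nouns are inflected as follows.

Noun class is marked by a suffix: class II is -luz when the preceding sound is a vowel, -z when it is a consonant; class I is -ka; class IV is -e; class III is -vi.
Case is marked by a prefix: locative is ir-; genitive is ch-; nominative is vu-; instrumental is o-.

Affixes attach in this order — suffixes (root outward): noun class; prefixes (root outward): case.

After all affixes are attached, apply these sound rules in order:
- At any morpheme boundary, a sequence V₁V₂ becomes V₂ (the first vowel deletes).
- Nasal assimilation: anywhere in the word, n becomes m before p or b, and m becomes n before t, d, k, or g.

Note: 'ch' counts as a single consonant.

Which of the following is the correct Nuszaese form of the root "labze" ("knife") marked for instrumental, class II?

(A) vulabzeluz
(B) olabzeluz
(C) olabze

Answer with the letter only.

B

Attach case instrumental o- → olabze.
Attach noun class class II -luz (after vowel 'e') → olabzeluz.
Vowel deletion: no change.
Nasal assimilation: no change.
So the correct form is olabzeluz, option (B).
(A) vulabzeluz is wrong: it uses nominative instead of instrumental for case.
(C) olabze is wrong: it uses class IV instead of class II for noun class.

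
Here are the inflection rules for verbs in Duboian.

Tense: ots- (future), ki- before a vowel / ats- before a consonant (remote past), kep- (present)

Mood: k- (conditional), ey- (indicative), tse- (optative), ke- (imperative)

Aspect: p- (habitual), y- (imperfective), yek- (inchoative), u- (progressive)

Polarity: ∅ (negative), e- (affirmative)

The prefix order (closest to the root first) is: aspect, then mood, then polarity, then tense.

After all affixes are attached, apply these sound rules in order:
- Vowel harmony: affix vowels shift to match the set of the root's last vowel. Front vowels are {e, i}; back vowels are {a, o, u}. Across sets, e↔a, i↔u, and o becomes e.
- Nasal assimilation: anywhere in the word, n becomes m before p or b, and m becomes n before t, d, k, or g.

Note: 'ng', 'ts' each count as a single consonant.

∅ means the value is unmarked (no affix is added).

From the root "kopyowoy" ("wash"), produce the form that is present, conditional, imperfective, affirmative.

Attach aspect imperfective y- → ykopyowoy.
Attach mood conditional k- → kykopyowoy.
Attach polarity affirmative e- → ekykopyowoy.
Attach tense present kep- → kepekykopyowoy.
Apply vowel harmony: kepekykopyowoy → kapakykopyowoy.
Nasal assimilation: no change.

kapakykopyowoy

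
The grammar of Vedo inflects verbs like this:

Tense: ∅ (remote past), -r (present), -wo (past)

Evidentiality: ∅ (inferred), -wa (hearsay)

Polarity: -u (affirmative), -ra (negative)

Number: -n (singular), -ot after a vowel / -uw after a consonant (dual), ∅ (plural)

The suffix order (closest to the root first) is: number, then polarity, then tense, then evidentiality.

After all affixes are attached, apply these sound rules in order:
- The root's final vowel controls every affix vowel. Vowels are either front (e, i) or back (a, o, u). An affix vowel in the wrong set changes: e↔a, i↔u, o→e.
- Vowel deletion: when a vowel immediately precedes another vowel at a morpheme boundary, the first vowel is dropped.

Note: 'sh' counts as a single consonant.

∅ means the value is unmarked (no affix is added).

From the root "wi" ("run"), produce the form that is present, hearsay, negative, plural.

wirerwe

number = plural: zero marking, form stays wi.
Attach polarity negative -ra → wira.
Attach tense present -r → wirar.
Attach evidentiality hearsay -wa → wirarwa.
Apply vowel harmony: wirarwa → wirerwe.
Vowel deletion: no change.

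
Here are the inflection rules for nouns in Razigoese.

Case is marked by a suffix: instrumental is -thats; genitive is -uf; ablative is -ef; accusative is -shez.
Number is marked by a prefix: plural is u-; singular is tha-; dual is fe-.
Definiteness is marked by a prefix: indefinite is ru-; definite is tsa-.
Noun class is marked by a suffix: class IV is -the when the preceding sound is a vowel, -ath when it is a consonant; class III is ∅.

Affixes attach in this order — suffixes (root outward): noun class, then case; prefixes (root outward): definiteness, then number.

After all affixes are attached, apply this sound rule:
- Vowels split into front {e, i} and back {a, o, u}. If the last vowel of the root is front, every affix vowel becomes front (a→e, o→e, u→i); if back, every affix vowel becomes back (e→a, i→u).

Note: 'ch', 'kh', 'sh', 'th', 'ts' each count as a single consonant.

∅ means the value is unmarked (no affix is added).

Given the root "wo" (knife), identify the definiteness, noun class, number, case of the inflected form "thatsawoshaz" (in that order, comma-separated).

definite, class III, singular, accusative

Segment: tha-tsa-wo-shez.
definiteness: tsa- → definite.
noun class: ∅ → class III.
number: tha- → singular.
case: -shez → accusative.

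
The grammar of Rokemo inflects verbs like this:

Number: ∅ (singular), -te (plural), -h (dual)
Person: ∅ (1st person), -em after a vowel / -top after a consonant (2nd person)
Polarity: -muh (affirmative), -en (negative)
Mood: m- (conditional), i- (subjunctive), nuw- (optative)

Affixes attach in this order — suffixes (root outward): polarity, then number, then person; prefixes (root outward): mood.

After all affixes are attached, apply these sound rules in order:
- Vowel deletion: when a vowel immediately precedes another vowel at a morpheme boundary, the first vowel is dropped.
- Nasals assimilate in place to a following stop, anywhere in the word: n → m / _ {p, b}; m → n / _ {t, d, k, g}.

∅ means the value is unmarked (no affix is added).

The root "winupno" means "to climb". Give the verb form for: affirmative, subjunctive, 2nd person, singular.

iwinupnomuhtop

Attach mood subjunctive i- → iwinupno.
Attach polarity affirmative -muh → iwinupnomuh.
number = singular: zero marking, form stays iwinupnomuh.
Attach person 2nd person -top (after consonant 'h') → iwinupnomuhtop.
Vowel deletion: no change.
Nasal assimilation: no change.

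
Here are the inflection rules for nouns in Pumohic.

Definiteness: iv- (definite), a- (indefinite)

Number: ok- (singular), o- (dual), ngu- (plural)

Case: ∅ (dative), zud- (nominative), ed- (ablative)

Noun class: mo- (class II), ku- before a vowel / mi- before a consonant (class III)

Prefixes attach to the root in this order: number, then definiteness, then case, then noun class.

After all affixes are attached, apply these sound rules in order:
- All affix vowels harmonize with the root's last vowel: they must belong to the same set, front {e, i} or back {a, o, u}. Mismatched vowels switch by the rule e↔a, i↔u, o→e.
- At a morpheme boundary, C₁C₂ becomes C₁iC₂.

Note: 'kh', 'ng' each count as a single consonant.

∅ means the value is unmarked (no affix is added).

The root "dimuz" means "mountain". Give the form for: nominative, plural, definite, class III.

Attach number plural ngu- → ngudimuz.
Attach definiteness definite iv- → ivngudimuz.
Attach case nominative zud- → zudivngudimuz.
Attach noun class class III mi- (before consonant 'z') → mizudivngudimuz.
Apply vowel harmony: mizudivngudimuz → muzuduvngudimuz.
Apply epenthesis: muzuduvngudimuz → muzuduvingudimuz.

muzuduvingudimuz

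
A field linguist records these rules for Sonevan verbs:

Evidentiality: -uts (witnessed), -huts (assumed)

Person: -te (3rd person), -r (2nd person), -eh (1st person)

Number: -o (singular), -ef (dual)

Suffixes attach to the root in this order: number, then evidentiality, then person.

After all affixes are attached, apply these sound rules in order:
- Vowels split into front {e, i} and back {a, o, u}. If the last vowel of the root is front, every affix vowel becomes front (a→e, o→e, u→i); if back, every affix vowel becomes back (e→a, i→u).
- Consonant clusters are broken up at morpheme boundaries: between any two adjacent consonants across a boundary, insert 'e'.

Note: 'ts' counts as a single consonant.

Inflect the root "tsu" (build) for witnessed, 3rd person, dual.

tsuafutseta

Attach number dual -ef → tsuef.
Attach evidentiality witnessed -uts → tsuefuts.
Attach person 3rd person -te → tsuefutste.
Apply vowel harmony: tsuefutste → tsuafutsta.
Apply epenthesis: tsuafutsta → tsuafutseta.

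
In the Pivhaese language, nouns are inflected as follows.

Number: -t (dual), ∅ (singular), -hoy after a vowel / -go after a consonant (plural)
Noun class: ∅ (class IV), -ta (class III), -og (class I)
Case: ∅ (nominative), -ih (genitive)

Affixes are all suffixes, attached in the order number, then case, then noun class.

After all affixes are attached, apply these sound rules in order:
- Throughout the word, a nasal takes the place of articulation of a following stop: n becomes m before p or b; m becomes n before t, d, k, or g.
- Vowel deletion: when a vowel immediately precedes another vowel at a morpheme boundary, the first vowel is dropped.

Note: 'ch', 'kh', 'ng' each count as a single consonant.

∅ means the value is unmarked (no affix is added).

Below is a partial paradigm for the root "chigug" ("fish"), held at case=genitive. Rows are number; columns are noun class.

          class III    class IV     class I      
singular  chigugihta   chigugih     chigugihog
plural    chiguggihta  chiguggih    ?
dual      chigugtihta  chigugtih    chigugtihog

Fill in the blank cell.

Attach number plural -go (after consonant 'g') → chiguggo.
Attach case genitive -ih → chiguggoih.
Attach noun class class I -og → chiguggoihog.
Nasal assimilation: no change.
Apply vowel deletion: chiguggoihog → chiguggihog.

chiguggihog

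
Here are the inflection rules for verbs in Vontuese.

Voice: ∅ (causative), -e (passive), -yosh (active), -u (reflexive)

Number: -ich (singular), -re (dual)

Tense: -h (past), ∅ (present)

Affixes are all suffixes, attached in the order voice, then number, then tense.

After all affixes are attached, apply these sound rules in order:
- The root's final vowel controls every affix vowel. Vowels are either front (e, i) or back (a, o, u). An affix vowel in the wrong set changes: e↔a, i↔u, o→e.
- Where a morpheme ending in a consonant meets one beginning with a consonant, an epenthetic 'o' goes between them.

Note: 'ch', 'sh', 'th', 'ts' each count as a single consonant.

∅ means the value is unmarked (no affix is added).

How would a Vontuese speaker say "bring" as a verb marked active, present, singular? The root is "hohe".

hoheyeshich

Attach voice active -yosh → hoheyosh.
Attach number singular -ich → hoheyoshich.
tense = present: zero marking, form stays hoheyoshich.
Apply vowel harmony: hoheyoshich → hoheyeshich.
Epenthesis: no change.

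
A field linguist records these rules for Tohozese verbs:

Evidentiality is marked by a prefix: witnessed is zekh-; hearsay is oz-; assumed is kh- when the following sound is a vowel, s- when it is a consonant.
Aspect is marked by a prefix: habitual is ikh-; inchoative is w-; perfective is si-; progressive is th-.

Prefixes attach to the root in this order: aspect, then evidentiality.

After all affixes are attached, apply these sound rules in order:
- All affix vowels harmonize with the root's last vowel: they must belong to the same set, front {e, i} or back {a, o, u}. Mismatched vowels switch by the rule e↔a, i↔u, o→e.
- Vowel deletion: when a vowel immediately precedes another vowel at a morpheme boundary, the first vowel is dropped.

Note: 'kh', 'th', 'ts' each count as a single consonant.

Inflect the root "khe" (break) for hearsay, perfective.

Attach aspect perfective si- → sikhe.
Attach evidentiality hearsay oz- → ozsikhe.
Apply vowel harmony: ozsikhe → ezsikhe.
Vowel deletion: no change.

ezsikhe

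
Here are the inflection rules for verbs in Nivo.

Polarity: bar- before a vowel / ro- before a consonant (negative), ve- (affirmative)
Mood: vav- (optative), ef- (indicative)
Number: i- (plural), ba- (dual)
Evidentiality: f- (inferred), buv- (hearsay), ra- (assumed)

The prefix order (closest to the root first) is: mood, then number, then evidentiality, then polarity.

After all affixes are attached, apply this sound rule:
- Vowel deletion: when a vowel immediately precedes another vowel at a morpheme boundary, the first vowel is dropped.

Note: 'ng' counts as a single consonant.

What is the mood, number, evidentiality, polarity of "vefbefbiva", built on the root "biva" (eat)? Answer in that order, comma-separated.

Segment: ve-f-ba-ef-biva.
mood: ef- → indicative.
number: ba- → dual.
evidentiality: f- → inferred.
polarity: ve- → affirmative.

indicative, dual, inferred, affirmative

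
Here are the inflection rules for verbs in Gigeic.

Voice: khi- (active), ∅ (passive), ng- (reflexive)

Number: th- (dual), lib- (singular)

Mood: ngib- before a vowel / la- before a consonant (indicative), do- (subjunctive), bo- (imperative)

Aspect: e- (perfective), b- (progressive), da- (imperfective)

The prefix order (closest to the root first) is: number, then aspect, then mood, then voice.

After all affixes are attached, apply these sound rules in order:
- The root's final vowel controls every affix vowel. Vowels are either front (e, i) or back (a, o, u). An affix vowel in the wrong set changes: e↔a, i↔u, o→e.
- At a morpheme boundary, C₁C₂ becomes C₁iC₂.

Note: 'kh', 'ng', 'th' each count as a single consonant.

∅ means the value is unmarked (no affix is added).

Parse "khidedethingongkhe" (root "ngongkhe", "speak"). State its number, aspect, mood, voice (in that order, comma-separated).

Segment: khi-do-da-th-ngongkhe.
number: th- → dual.
aspect: da- → imperfective.
mood: do- → subjunctive.
voice: khi- → active.

dual, imperfective, subjunctive, active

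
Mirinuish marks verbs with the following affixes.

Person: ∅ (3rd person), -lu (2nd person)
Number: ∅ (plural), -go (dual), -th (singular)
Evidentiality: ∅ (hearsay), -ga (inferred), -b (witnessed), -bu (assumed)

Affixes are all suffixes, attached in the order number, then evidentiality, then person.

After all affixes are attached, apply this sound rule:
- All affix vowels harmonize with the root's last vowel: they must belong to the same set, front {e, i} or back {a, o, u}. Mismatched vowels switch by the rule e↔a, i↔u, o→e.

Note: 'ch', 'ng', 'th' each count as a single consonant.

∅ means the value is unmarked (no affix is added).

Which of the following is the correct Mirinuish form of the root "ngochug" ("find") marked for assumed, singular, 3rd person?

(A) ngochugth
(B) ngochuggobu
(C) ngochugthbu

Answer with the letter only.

Attach number singular -th → ngochugth.
Attach evidentiality assumed -bu → ngochugthbu.
person = 3rd person: zero marking, form stays ngochugthbu.
Vowel harmony: no change.
So the correct form is ngochugthbu, option (C).
(A) ngochugth is wrong: it uses hearsay instead of assumed for evidentiality.
(B) ngochuggobu is wrong: it uses dual instead of singular for number.

C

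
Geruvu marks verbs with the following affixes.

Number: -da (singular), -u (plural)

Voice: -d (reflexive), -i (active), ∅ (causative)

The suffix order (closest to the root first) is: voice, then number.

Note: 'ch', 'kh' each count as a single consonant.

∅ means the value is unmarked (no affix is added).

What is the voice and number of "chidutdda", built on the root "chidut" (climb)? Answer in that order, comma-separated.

Segment: chidut-d-da.
voice: -d → reflexive.
number: -da → singular.

reflexive, singular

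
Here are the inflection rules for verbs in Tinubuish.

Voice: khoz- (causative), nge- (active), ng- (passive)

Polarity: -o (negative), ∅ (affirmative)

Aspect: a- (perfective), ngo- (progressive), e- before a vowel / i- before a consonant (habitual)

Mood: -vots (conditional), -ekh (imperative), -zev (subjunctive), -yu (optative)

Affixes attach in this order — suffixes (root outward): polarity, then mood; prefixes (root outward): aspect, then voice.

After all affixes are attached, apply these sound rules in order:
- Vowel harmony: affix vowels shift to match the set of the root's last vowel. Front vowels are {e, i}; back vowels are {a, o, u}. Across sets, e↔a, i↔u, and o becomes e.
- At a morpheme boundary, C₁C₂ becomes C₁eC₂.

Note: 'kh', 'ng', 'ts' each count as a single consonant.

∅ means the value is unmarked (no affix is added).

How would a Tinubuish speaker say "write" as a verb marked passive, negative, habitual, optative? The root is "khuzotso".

Attach aspect habitual i- (before consonant 'kh') → ikhuzotso.
Attach voice passive ng- → ngikhuzotso.
Attach polarity negative -o → ngikhuzotsoo.
Attach mood optative -yu → ngikhuzotsooyu.
Apply vowel harmony: ngikhuzotsooyu → ngukhuzotsooyu.
Epenthesis: no change.

ngukhuzotsooyu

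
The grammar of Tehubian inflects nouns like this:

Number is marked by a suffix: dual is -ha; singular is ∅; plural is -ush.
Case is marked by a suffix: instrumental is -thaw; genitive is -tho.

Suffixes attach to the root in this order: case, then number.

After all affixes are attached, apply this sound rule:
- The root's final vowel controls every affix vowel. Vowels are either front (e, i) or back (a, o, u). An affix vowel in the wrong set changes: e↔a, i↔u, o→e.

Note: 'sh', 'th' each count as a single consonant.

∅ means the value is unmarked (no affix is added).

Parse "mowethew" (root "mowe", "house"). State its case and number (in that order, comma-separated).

instrumental, singular

Segment: mowe-thaw.
case: -thaw → instrumental.
number: ∅ → singular.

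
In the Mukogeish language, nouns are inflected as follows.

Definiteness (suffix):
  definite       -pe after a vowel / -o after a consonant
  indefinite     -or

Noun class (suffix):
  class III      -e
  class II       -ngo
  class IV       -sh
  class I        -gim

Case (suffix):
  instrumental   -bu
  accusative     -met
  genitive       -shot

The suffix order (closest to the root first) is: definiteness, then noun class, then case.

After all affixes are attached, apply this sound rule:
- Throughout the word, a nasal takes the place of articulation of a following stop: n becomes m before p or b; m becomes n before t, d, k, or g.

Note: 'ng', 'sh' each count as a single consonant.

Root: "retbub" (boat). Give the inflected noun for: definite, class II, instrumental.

retbubongobu

Attach definiteness definite -o (after consonant 'b') → retbubo.
Attach noun class class II -ngo → retbubongo.
Attach case instrumental -bu → retbubongobu.
Nasal assimilation: no change.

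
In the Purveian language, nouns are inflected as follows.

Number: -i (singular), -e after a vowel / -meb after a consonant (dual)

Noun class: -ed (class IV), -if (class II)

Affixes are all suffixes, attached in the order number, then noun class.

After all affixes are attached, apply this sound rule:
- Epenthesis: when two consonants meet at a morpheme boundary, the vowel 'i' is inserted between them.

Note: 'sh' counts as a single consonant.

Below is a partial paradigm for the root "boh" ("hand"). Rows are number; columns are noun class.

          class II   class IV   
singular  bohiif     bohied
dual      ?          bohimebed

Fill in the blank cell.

Attach number dual -meb (after consonant 'h') → bohmeb.
Attach noun class class II -if → bohmebif.
Apply epenthesis: bohmebif → bohimebif.

bohimebif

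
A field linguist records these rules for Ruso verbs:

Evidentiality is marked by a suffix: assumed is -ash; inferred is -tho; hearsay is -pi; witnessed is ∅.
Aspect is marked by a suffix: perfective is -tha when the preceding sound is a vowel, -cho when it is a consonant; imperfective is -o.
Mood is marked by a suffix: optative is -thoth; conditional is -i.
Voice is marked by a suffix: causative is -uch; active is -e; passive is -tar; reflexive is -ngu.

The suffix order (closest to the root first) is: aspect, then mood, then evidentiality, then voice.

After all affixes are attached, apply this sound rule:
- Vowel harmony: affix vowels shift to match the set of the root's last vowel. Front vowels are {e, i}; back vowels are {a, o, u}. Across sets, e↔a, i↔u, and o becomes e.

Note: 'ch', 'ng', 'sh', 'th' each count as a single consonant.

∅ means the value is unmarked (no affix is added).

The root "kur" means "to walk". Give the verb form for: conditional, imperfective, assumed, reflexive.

Attach aspect imperfective -o → kuro.
Attach mood conditional -i → kuroi.
Attach evidentiality assumed -ash → kuroiash.
Attach voice reflexive -ngu → kuroiashngu.
Apply vowel harmony: kuroiashngu → kurouashngu.

kurouashngu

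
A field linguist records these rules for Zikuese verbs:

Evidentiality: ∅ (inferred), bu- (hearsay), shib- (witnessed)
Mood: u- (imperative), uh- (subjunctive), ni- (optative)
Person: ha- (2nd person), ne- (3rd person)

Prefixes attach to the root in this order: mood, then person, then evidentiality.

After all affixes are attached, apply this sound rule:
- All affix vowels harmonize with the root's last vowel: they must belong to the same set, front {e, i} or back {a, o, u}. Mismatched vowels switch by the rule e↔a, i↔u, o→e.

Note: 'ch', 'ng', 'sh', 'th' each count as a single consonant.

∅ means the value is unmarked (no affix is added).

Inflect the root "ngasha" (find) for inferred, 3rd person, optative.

Attach mood optative ni- → ningasha.
Attach person 3rd person ne- → neningasha.
evidentiality = inferred: zero marking, form stays neningasha.
Apply vowel harmony: neningasha → nanungasha.

nanungasha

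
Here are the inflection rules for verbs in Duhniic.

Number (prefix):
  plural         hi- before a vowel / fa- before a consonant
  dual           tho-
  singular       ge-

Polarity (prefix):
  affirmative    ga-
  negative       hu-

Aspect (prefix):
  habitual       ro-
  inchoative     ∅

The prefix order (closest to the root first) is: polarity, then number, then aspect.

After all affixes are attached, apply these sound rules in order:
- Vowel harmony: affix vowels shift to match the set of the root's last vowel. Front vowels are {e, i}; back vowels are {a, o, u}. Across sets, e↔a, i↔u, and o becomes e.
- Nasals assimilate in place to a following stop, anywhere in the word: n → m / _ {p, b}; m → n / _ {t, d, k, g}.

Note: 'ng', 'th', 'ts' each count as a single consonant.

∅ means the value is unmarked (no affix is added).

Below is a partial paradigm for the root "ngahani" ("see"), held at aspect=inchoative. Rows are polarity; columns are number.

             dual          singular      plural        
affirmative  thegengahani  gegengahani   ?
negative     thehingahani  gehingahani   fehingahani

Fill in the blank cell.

Attach polarity affirmative ga- → gangahani.
Attach number plural fa- (before consonant 'g') → fagangahani.
aspect = inchoative: zero marking, form stays fagangahani.
Apply vowel harmony: fagangahani → fegengahani.
Nasal assimilation: no change.

fegengahani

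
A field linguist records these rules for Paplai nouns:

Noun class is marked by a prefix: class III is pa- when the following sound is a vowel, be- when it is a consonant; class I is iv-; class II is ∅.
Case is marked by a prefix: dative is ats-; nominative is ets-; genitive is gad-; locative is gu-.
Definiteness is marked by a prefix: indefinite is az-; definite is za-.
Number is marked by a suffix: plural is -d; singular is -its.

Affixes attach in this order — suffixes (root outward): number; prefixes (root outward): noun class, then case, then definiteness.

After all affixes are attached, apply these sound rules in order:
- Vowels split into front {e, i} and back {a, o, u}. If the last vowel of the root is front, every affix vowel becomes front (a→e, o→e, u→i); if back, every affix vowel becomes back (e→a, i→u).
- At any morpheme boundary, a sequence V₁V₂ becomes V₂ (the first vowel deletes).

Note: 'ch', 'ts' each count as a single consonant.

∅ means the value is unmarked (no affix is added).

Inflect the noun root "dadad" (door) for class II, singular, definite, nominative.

zatsdadaduts

noun class = class II: zero marking, form stays dadad.
Attach number singular -its → dadadits.
Attach case nominative ets- → etsdadadits.
Attach definiteness definite za- → zaetsdadadits.
Apply vowel harmony: zaetsdadadits → zaatsdadaduts.
Apply vowel deletion: zaatsdadaduts → zatsdadaduts.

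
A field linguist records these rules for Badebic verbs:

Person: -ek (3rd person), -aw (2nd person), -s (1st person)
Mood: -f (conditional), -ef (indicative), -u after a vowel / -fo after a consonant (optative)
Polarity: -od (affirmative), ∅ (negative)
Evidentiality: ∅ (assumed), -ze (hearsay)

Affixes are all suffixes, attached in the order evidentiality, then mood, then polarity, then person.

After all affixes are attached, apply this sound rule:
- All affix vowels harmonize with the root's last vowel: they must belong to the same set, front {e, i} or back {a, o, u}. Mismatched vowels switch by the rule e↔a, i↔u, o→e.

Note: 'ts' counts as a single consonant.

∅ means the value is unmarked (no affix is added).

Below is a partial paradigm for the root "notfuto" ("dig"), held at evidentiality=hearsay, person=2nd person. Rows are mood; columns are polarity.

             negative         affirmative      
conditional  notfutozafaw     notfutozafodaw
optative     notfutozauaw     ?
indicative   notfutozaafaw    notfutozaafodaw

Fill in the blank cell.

notfutozauodaw

Attach evidentiality hearsay -ze → notfutoze.
Attach mood optative -u (after vowel 'e') → notfutozeu.
Attach polarity affirmative -od → notfutozeuod.
Attach person 2nd person -aw → notfutozeuodaw.
Apply vowel harmony: notfutozeuodaw → notfutozauodaw.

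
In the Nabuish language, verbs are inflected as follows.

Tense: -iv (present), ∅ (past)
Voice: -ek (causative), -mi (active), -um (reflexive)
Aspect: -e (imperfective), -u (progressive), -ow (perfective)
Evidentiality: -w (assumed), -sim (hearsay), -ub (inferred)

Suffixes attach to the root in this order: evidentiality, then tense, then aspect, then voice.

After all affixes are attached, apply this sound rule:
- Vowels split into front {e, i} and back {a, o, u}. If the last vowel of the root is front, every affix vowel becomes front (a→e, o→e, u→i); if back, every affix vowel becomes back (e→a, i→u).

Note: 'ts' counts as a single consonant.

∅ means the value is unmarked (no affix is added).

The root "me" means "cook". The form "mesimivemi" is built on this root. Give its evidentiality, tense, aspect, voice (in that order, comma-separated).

hearsay, present, imperfective, active

Segment: me-sim-iv-e-mi.
evidentiality: -sim → hearsay.
tense: -iv → present.
aspect: -e → imperfective.
voice: -mi → active.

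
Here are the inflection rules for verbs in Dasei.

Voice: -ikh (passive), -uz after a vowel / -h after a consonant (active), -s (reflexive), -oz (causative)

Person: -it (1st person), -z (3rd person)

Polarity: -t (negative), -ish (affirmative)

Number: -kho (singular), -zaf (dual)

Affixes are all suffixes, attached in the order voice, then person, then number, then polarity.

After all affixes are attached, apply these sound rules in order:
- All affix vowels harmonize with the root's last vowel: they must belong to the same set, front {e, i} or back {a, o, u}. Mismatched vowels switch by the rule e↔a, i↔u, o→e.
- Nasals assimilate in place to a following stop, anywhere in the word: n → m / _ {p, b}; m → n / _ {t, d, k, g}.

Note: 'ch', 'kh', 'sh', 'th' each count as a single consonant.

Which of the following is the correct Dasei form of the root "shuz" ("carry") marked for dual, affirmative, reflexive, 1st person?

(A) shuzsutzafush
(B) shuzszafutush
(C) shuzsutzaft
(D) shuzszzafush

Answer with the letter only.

A

Attach voice reflexive -s → shuzs.
Attach person 1st person -it → shuzsit.
Attach number dual -zaf → shuzsitzaf.
Attach polarity affirmative -ish → shuzsitzafish.
Apply vowel harmony: shuzsitzafish → shuzsutzafush.
Nasal assimilation: no change.
So the correct form is shuzsutzafush, option (A).
(B) shuzszafutush is wrong: it has the affixes in the wrong order.
(D) shuzszzafush is wrong: it uses 3rd person instead of 1st person for person.
(C) shuzsutzaft is wrong: it uses negative instead of affirmative for polarity.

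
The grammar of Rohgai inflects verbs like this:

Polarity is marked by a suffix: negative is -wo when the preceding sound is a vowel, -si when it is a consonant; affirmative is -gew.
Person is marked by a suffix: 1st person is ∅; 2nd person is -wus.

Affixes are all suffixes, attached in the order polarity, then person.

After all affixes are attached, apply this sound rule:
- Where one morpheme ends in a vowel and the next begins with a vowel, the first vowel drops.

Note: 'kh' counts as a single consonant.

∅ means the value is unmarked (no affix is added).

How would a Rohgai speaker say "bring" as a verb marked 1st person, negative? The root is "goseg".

gosegsi

Attach polarity negative -si (after consonant 'g') → gosegsi.
person = 1st person: zero marking, form stays gosegsi.
Vowel deletion: no change.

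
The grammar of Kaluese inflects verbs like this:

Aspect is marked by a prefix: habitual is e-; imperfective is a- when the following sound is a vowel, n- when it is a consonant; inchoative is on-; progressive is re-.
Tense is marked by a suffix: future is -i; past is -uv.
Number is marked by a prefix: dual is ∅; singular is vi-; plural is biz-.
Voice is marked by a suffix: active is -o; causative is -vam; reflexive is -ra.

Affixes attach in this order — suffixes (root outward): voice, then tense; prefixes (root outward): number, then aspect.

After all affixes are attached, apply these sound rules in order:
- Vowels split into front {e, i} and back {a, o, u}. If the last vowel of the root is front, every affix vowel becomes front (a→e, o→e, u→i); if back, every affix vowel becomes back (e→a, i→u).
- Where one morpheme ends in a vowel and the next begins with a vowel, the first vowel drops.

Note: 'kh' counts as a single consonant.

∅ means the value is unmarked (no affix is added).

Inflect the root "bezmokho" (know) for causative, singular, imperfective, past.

Attach voice causative -vam → bezmokhovam.
Attach tense past -uv → bezmokhovamuv.
Attach number singular vi- → vibezmokhovamuv.
Attach aspect imperfective n- (before consonant 'v') → nvibezmokhovamuv.
Apply vowel harmony: nvibezmokhovamuv → nvubezmokhovamuv.
Vowel deletion: no change.

nvubezmokhovamuv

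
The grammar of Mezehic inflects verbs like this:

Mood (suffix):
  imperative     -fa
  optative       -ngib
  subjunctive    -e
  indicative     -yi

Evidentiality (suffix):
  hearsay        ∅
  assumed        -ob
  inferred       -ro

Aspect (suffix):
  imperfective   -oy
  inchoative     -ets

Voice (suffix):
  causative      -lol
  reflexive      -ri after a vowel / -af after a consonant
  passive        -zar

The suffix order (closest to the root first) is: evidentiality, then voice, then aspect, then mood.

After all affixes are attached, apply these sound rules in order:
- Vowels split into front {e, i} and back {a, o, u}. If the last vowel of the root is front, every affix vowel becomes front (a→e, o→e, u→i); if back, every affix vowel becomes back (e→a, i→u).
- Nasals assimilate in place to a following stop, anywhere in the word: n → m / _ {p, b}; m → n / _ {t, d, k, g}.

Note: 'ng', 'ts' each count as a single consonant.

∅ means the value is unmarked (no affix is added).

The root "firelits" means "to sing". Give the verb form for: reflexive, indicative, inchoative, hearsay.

firelitsefetsyi

evidentiality = hearsay: zero marking, form stays firelits.
Attach voice reflexive -af (after consonant 'ts') → firelitsaf.
Attach aspect inchoative -ets → firelitsafets.
Attach mood indicative -yi → firelitsafetsyi.
Apply vowel harmony: firelitsafetsyi → firelitsefetsyi.
Nasal assimilation: no change.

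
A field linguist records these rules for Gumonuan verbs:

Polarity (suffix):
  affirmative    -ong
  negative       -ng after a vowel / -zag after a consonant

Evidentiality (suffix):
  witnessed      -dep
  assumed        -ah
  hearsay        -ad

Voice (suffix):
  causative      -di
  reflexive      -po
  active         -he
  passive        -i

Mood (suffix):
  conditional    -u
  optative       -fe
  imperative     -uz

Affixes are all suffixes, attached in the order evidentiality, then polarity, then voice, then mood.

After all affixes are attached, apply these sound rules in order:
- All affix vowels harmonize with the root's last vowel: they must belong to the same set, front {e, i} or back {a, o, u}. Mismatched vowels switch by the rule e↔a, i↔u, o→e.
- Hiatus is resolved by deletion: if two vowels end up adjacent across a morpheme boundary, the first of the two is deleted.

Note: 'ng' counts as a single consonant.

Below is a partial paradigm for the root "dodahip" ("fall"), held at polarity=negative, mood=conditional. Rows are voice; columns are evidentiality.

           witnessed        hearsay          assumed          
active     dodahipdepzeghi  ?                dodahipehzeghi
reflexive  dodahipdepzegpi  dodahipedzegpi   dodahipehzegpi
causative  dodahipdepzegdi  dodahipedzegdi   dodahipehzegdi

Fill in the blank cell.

dodahipedzeghi

Attach evidentiality hearsay -ad → dodahipad.
Attach polarity negative -zag (after consonant 'd') → dodahipadzag.
Attach voice active -he → dodahipadzaghe.
Attach mood conditional -u → dodahipadzagheu.
Apply vowel harmony: dodahipadzagheu → dodahipedzeghei.
Apply vowel deletion: dodahipedzeghei → dodahipedzeghi.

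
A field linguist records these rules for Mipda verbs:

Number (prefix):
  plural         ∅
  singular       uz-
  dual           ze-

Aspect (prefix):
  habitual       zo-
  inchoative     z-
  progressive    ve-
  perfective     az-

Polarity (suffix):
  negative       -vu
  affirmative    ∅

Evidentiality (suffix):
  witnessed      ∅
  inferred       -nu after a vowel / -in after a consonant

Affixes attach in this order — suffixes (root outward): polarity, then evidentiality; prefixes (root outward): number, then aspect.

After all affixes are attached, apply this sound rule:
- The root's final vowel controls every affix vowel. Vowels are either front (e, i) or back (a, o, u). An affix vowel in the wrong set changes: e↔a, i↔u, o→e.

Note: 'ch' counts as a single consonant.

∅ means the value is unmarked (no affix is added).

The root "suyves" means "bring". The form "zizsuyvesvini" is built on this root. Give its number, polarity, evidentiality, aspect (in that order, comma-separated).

Segment: z-uz-suyves-vu-nu.
number: uz- → singular.
polarity: -vu → negative.
evidentiality: -nu/in → inferred.
aspect: z- → inchoative.

singular, negative, inferred, inchoative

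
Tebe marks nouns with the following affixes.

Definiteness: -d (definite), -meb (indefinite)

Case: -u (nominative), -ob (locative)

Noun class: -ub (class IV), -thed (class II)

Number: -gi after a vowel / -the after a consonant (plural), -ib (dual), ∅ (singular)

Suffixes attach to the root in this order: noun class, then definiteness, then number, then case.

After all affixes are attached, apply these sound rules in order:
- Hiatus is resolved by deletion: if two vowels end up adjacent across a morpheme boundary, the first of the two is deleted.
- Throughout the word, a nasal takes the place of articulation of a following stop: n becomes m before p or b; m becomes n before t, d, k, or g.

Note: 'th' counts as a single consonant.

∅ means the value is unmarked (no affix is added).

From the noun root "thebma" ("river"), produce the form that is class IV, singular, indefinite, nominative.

Attach noun class class IV -ub → thebmaub.
Attach definiteness indefinite -meb → thebmaubmeb.
number = singular: zero marking, form stays thebmaubmeb.
Attach case nominative -u → thebmaubmebu.
Apply vowel deletion: thebmaubmebu → thebmubmebu.
Nasal assimilation: no change.

thebmubmebu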